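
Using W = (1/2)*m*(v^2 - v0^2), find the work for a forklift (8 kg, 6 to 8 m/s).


Given: m = 8 kg, v0 = 6 m/s, v = 8 m/s
Using W = (1/2)*m*(v^2 - v0^2)
v^2 = 8^2 = 64
v0^2 = 6^2 = 36
v^2 - v0^2 = 64 - 36 = 28
W = (1/2)*8*28 = 112 J

112 J


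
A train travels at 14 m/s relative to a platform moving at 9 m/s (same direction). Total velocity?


Given: object velocity = 14 m/s, platform velocity = 9 m/s (same direction)
Using classical velocity addition: v_total = v_object + v_platform
v_total = 14 + 9
v_total = 23 m/s

23 m/s


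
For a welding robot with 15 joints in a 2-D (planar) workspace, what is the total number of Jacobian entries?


Given: task space dimension = 2, joints = 15
Jacobian is a 2 x 15 matrix
Total entries = rows * columns
Total = 2 * 15
Total = 30

30


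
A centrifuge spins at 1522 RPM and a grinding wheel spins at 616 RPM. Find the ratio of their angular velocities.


Given: RPM_A = 1522, RPM_B = 616
omega = 2*pi*RPM/60, so omega_A/omega_B = RPM_A / RPM_B
omega_A/omega_B = 1522 / 616
omega_A/omega_B = 761/308

761/308


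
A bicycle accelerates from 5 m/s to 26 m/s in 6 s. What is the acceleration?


Given: initial velocity v0 = 5 m/s, final velocity v = 26 m/s, time t = 6 s
Using a = (v - v0) / t
a = (26 - 5) / 6
a = 21 / 6
a = 7/2 m/s^2

7/2 m/s^2


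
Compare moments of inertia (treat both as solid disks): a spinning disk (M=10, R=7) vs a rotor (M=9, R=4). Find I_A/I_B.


Given: M1=10 kg, R1=7 m, M2=9 kg, R2=4 m
For a disk: I = (1/2)*M*R^2, so I_A/I_B = (M1*R1^2)/(M2*R2^2)
M1*R1^2 = 10*49 = 490
M2*R2^2 = 9*16 = 144
I_A/I_B = 490/144 = 245/72

245/72


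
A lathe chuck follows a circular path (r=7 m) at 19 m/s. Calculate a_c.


Given: v = 19 m/s, r = 7 m
Using a_c = v^2 / r
a_c = 19^2 / 7
a_c = 361 / 7
a_c = 361/7 m/s^2

361/7 m/s^2


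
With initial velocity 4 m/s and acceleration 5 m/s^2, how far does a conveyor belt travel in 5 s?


Given: v0 = 4 m/s, a = 5 m/s^2, t = 5 s
Using s = v0*t + (1/2)*a*t^2
s = 4*5 + (1/2)*5*5^2
s = 20 + (1/2)*125
s = 20 + 125/2
s = 165/2

165/2 m


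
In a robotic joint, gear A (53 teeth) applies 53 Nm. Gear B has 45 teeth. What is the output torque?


Given: N1 = 53, N2 = 45, T1 = 53 Nm
Using T2/T1 = N2/N1
T2 = T1 * N2 / N1
T2 = 53 * 45 / 53
T2 = 2385 / 53
T2 = 45 Nm

45 Nm


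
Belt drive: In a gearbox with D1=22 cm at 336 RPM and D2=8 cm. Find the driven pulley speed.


Given: D1 = 22 cm, w1 = 336 RPM, D2 = 8 cm
Using D1*w1 = D2*w2
w2 = D1*w1 / D2
w2 = 22*336 / 8
w2 = 7392 / 8
w2 = 924 RPM

924 RPM


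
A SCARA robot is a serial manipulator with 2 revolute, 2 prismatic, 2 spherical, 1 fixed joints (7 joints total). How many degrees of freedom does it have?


Given: serial robot with 2 revolute, 2 prismatic, 2 spherical, 1 fixed joints
DOF contribution per joint type: revolute=1, prismatic=1, spherical=3, fixed=0
DOF = 2*1 + 2*1 + 2*3 + 1*0
DOF = 10

10


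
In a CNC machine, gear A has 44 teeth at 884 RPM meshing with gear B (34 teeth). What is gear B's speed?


Given: N1 = 44 teeth, w1 = 884 RPM, N2 = 34 teeth
Using N1*w1 = N2*w2
w2 = N1*w1 / N2
w2 = 44*884 / 34
w2 = 38896 / 34
w2 = 1144 RPM

1144 RPM


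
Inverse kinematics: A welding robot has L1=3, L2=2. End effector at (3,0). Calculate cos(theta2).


Given: L1 = 3, L2 = 2, target (x, y) = (3, 0)
Using cos(theta2) = (x^2 + y^2 - L1^2 - L2^2) / (2*L1*L2)
x^2 + y^2 = 3^2 + 0 = 9
L1^2 + L2^2 = 9 + 4 = 13
Numerator = 9 - 13 = -4
Denominator = 2*3*2 = 12
cos(theta2) = -4/12 = -1/3

-1/3


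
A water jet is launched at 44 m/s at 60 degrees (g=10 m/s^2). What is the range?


Given: v0 = 44 m/s, theta = 60 deg, g = 10 m/s^2
sin(2*60) = sin(120) = sqrt(3)/2
Using R = v0^2 * sin(2*theta) / g
R = 44^2 * (sqrt(3)/2) / 10
R = 1936 * sqrt(3) / 20
R = 484/5*sqrt(3) m

484/5*sqrt(3) m


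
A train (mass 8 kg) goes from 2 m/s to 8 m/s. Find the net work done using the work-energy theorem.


Given: m = 8 kg, v0 = 2 m/s, v = 8 m/s
Using W = (1/2)*m*(v^2 - v0^2)
v^2 = 8^2 = 64
v0^2 = 2^2 = 4
v^2 - v0^2 = 64 - 4 = 60
W = (1/2)*8*60 = 240 J

240 J


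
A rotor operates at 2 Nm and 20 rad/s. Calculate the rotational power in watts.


Given: tau = 2 Nm, omega = 20 rad/s
Using P = tau * omega
P = 2 * 20
P = 40 W

40 W


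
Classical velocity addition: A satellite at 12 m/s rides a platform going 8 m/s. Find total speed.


Given: object velocity = 12 m/s, platform velocity = 8 m/s (same direction)
Using classical velocity addition: v_total = v_object + v_platform
v_total = 12 + 8
v_total = 20 m/s

20 m/s


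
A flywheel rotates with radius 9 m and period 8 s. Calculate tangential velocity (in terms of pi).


Given: radius r = 9 m, period T = 8 s
Using v = 2*pi*r / T
v = 2*pi*9 / 8
v = 18*pi / 8
v = 9/4*pi m/s

9/4*pi m/s


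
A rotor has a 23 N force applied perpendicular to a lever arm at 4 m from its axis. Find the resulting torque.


Given: F = 23 N, r = 4 m, angle = 90 deg (perpendicular)
Using tau = F * r * sin(90)
sin(90) = 1
tau = 23 * 4 * 1
tau = 92 Nm

92 Nm


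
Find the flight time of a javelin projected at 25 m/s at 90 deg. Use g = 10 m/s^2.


Given: v0 = 25 m/s, theta = 90 deg, g = 10 m/s^2
sin(90) = 1
Using T = 2*v0*sin(theta) / g
T = 2*25*1 / 10
T = 50 / 10
T = 5 s

5 s


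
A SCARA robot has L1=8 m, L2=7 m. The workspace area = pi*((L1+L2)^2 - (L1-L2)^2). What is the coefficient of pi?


Given: L1 = 8, L2 = 7
(L1+L2)^2 = (15)^2 = 225
(L1-L2)^2 = (1)^2 = 1
Difference = 225 - 1 = 224
This equals 4*L1*L2 = 4*8*7 = 224
Workspace area = 224*pi

224


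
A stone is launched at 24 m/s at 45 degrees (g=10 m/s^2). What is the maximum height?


Given: v0 = 24 m/s, theta = 45 deg, g = 10 m/s^2
sin^2(45) = 1/2
Using H = v0^2 * sin^2(theta) / (2*g)
H = 24^2 * 1/2 / (2*10)
H = 576 * 1/2 / 20
H = 288 / 20
H = 72/5 m

72/5 m


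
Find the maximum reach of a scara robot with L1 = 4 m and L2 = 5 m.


Given: L1 = 4 m, L2 = 5 m
For a 2-link planar arm, max reach = L1 + L2 (fully extended)
Max reach = 4 + 5
Max reach = 9 m

9 m


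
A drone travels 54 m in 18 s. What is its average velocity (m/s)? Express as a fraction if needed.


Given: distance d = 54 m, time t = 18 s
Using v = d / t
v = 54 / 18
v = 3 m/s

3 m/s


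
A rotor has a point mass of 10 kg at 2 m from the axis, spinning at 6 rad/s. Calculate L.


Given: m = 10 kg, r = 2 m, omega = 6 rad/s
For a point mass: I = m*r^2
I = 10*2^2 = 10*4 = 40
L = I*omega = 40*6
L = 240 kg*m^2/s

240 kg*m^2/s


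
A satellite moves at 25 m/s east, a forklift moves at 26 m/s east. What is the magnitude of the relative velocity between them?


Given: v_A = 25 m/s east, v_B = 26 m/s east
Both move in the same direction; relative speed = |v_A - v_B|
|25 - 26| = |-1|
= 1 m/s

1 m/s


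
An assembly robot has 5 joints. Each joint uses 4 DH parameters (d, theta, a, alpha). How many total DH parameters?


Given: 5 joints, 4 DH parameters per joint (d, theta, a, alpha)
Total DH parameters = number_of_joints * 4
Total = 5 * 4
Total = 20

20


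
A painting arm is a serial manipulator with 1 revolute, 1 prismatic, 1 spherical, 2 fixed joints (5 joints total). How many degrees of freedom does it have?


Given: serial robot with 1 revolute, 1 prismatic, 1 spherical, 2 fixed joints
DOF contribution per joint type: revolute=1, prismatic=1, spherical=3, fixed=0
DOF = 1*1 + 1*1 + 1*3 + 2*0
DOF = 5

5


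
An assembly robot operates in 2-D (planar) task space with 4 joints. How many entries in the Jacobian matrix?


Given: task space dimension = 2, joints = 4
Jacobian is a 2 x 4 matrix
Total entries = rows * columns
Total = 2 * 4
Total = 8

8


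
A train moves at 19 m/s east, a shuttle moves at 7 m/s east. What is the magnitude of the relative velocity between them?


Given: v_A = 19 m/s east, v_B = 7 m/s east
Both move in the same direction; relative speed = |v_A - v_B|
|19 - 7| = |12|
= 12 m/s

12 m/s


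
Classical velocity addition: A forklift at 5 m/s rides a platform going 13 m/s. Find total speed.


Given: object velocity = 5 m/s, platform velocity = 13 m/s (same direction)
Using classical velocity addition: v_total = v_object + v_platform
v_total = 5 + 13
v_total = 18 m/s

18 m/s


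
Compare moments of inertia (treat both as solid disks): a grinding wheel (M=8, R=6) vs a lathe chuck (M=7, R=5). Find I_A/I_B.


Given: M1=8 kg, R1=6 m, M2=7 kg, R2=5 m
For a disk: I = (1/2)*M*R^2, so I_A/I_B = (M1*R1^2)/(M2*R2^2)
M1*R1^2 = 8*36 = 288
M2*R2^2 = 7*25 = 175
I_A/I_B = 288/175 = 288/175

288/175


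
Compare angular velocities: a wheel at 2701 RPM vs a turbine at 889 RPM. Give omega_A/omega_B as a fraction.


Given: RPM_A = 2701, RPM_B = 889
omega = 2*pi*RPM/60, so omega_A/omega_B = RPM_A / RPM_B
omega_A/omega_B = 2701 / 889
omega_A/omega_B = 2701/889

2701/889


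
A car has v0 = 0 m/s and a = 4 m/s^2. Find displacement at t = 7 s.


Given: v0 = 0 m/s, a = 4 m/s^2, t = 7 s
Using s = v0*t + (1/2)*a*t^2
s = 0*7 + (1/2)*4*7^2
s = 0 + (1/2)*196
s = 0 + 98
s = 98

98 m


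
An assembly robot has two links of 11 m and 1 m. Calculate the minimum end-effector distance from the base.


Given: L1 = 11 m, L2 = 1 m
For a 2-link planar arm, min reach = |L1 - L2| (second link folded back)
Min reach = |11 - 1|
Min reach = 10 m

10 m


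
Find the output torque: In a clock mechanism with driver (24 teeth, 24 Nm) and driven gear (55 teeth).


Given: N1 = 24, N2 = 55, T1 = 24 Nm
Using T2/T1 = N2/N1
T2 = T1 * N2 / N1
T2 = 24 * 55 / 24
T2 = 1320 / 24
T2 = 55 Nm

55 Nm


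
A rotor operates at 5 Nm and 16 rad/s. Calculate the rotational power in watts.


Given: tau = 5 Nm, omega = 16 rad/s
Using P = tau * omega
P = 5 * 16
P = 80 W

80 W


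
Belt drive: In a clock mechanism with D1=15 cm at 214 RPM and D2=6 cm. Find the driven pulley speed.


Given: D1 = 15 cm, w1 = 214 RPM, D2 = 6 cm
Using D1*w1 = D2*w2
w2 = D1*w1 / D2
w2 = 15*214 / 6
w2 = 3210 / 6
w2 = 535 RPM

535 RPM


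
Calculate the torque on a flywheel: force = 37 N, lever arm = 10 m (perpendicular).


Given: F = 37 N, r = 10 m, angle = 90 deg (perpendicular)
Using tau = F * r * sin(90)
sin(90) = 1
tau = 37 * 10 * 1
tau = 370 Nm

370 Nm


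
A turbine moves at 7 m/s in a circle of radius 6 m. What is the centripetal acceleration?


Given: v = 7 m/s, r = 6 m
Using a_c = v^2 / r
a_c = 7^2 / 6
a_c = 49 / 6
a_c = 49/6 m/s^2

49/6 m/s^2


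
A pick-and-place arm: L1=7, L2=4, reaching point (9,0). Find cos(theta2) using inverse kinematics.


Given: L1 = 7, L2 = 4, target (x, y) = (9, 0)
Using cos(theta2) = (x^2 + y^2 - L1^2 - L2^2) / (2*L1*L2)
x^2 + y^2 = 9^2 + 0 = 81
L1^2 + L2^2 = 49 + 16 = 65
Numerator = 81 - 65 = 16
Denominator = 2*7*4 = 56
cos(theta2) = 16/56 = 2/7

2/7


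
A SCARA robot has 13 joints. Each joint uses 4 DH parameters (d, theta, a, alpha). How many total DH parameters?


Given: 13 joints, 4 DH parameters per joint (d, theta, a, alpha)
Total DH parameters = number_of_joints * 4
Total = 13 * 4
Total = 52

52


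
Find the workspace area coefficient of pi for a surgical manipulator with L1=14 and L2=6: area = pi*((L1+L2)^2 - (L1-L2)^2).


Given: L1 = 14, L2 = 6
(L1+L2)^2 = (20)^2 = 400
(L1-L2)^2 = (8)^2 = 64
Difference = 400 - 64 = 336
This equals 4*L1*L2 = 4*14*6 = 336
Workspace area = 336*pi

336


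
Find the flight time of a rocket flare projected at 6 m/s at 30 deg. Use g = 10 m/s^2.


Given: v0 = 6 m/s, theta = 30 deg, g = 10 m/s^2
sin(30) = 1/2
Using T = 2*v0*sin(theta) / g
T = 2*6*1/2 / 10
T = 6 / 10
T = 3/5 s

3/5 s


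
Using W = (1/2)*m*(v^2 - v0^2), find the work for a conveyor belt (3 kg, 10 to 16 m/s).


Given: m = 3 kg, v0 = 10 m/s, v = 16 m/s
Using W = (1/2)*m*(v^2 - v0^2)
v^2 = 16^2 = 256
v0^2 = 10^2 = 100
v^2 - v0^2 = 256 - 100 = 156
W = (1/2)*3*156 = 234 J

234 J


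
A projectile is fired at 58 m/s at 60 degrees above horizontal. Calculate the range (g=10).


Given: v0 = 58 m/s, theta = 60 deg, g = 10 m/s^2
sin(2*60) = sin(120) = sqrt(3)/2
Using R = v0^2 * sin(2*theta) / g
R = 58^2 * (sqrt(3)/2) / 10
R = 3364 * sqrt(3) / 20
R = 841/5*sqrt(3) m

841/5*sqrt(3) m


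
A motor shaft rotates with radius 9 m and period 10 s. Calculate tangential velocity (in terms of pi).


Given: radius r = 9 m, period T = 10 s
Using v = 2*pi*r / T
v = 2*pi*9 / 10
v = 18*pi / 10
v = 9/5*pi m/s

9/5*pi m/s


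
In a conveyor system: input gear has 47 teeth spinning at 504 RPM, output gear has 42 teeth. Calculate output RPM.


Given: N1 = 47 teeth, w1 = 504 RPM, N2 = 42 teeth
Using N1*w1 = N2*w2
w2 = N1*w1 / N2
w2 = 47*504 / 42
w2 = 23688 / 42
w2 = 564 RPM

564 RPM


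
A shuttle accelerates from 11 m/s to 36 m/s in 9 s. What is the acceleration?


Given: initial velocity v0 = 11 m/s, final velocity v = 36 m/s, time t = 9 s
Using a = (v - v0) / t
a = (36 - 11) / 9
a = 25 / 9
a = 25/9 m/s^2

25/9 m/s^2


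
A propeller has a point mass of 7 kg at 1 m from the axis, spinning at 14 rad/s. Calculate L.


Given: m = 7 kg, r = 1 m, omega = 14 rad/s
For a point mass: I = m*r^2
I = 7*1^2 = 7*1 = 7
L = I*omega = 7*14
L = 98 kg*m^2/s

98 kg*m^2/s


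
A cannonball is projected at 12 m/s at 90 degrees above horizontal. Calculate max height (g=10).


Given: v0 = 12 m/s, theta = 90 deg, g = 10 m/s^2
sin^2(90) = 1
Using H = v0^2 * sin^2(theta) / (2*g)
H = 12^2 * 1 / (2*10)
H = 144 * 1 / 20
H = 144 / 20
H = 36/5 m

36/5 m


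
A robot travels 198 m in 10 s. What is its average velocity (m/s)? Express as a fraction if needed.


Given: distance d = 198 m, time t = 10 s
Using v = d / t
v = 198 / 10
v = 99/5 m/s

99/5 m/s


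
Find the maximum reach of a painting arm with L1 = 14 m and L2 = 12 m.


Given: L1 = 14 m, L2 = 12 m
For a 2-link planar arm, max reach = L1 + L2 (fully extended)
Max reach = 14 + 12
Max reach = 26 m

26 m


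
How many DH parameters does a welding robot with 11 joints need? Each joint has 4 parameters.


Given: 11 joints, 4 DH parameters per joint (d, theta, a, alpha)
Total DH parameters = number_of_joints * 4
Total = 11 * 4
Total = 44

44


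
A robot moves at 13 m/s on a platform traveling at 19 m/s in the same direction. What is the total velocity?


Given: object velocity = 13 m/s, platform velocity = 19 m/s (same direction)
Using classical velocity addition: v_total = v_object + v_platform
v_total = 13 + 19
v_total = 32 m/s

32 m/s


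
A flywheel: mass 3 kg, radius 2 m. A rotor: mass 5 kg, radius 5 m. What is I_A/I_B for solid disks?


Given: M1=3 kg, R1=2 m, M2=5 kg, R2=5 m
For a disk: I = (1/2)*M*R^2, so I_A/I_B = (M1*R1^2)/(M2*R2^2)
M1*R1^2 = 3*4 = 12
M2*R2^2 = 5*25 = 125
I_A/I_B = 12/125 = 12/125

12/125


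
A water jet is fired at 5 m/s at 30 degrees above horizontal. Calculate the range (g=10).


Given: v0 = 5 m/s, theta = 30 deg, g = 10 m/s^2
sin(2*30) = sin(60) = sqrt(3)/2
Using R = v0^2 * sin(2*theta) / g
R = 5^2 * (sqrt(3)/2) / 10
R = 25 * sqrt(3) / 20
R = 5/4*sqrt(3) m

5/4*sqrt(3) m


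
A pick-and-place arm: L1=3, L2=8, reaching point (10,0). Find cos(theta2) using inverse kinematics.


Given: L1 = 3, L2 = 8, target (x, y) = (10, 0)
Using cos(theta2) = (x^2 + y^2 - L1^2 - L2^2) / (2*L1*L2)
x^2 + y^2 = 10^2 + 0 = 100
L1^2 + L2^2 = 9 + 64 = 73
Numerator = 100 - 73 = 27
Denominator = 2*3*8 = 48
cos(theta2) = 27/48 = 9/16

9/16


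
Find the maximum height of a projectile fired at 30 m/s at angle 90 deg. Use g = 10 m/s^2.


Given: v0 = 30 m/s, theta = 90 deg, g = 10 m/s^2
sin^2(90) = 1
Using H = v0^2 * sin^2(theta) / (2*g)
H = 30^2 * 1 / (2*10)
H = 900 * 1 / 20
H = 900 / 20
H = 45 m

45 m


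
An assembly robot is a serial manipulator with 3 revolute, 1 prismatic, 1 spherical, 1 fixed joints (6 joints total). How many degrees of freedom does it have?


Given: serial robot with 3 revolute, 1 prismatic, 1 spherical, 1 fixed joints
DOF contribution per joint type: revolute=1, prismatic=1, spherical=3, fixed=0
DOF = 3*1 + 1*1 + 1*3 + 1*0
DOF = 7

7


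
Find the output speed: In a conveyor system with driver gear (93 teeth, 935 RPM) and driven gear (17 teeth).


Given: N1 = 93 teeth, w1 = 935 RPM, N2 = 17 teeth
Using N1*w1 = N2*w2
w2 = N1*w1 / N2
w2 = 93*935 / 17
w2 = 86955 / 17
w2 = 5115 RPM

5115 RPM


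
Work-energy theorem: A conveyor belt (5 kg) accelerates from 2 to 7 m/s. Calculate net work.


Given: m = 5 kg, v0 = 2 m/s, v = 7 m/s
Using W = (1/2)*m*(v^2 - v0^2)
v^2 = 7^2 = 49
v0^2 = 2^2 = 4
v^2 - v0^2 = 49 - 4 = 45
W = (1/2)*5*45 = 225/2 J

225/2 J


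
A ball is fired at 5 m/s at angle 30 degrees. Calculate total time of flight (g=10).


Given: v0 = 5 m/s, theta = 30 deg, g = 10 m/s^2
sin(30) = 1/2
Using T = 2*v0*sin(theta) / g
T = 2*5*1/2 / 10
T = 5 / 10
T = 1/2 s

1/2 s


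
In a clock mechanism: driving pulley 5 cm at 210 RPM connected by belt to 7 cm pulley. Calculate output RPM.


Given: D1 = 5 cm, w1 = 210 RPM, D2 = 7 cm
Using D1*w1 = D2*w2
w2 = D1*w1 / D2
w2 = 5*210 / 7
w2 = 1050 / 7
w2 = 150 RPM

150 RPM


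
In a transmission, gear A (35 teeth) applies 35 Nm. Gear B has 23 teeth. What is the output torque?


Given: N1 = 35, N2 = 23, T1 = 35 Nm
Using T2/T1 = N2/N1
T2 = T1 * N2 / N1
T2 = 35 * 23 / 35
T2 = 805 / 35
T2 = 23 Nm

23 Nm


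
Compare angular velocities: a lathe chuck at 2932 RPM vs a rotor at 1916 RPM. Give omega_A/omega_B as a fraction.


Given: RPM_A = 2932, RPM_B = 1916
omega = 2*pi*RPM/60, so omega_A/omega_B = RPM_A / RPM_B
omega_A/omega_B = 2932 / 1916
omega_A/omega_B = 733/479

733/479


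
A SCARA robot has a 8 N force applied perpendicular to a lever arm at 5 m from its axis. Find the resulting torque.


Given: F = 8 N, r = 5 m, angle = 90 deg (perpendicular)
Using tau = F * r * sin(90)
sin(90) = 1
tau = 8 * 5 * 1
tau = 40 Nm

40 Nm


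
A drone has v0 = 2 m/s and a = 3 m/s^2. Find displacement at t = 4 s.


Given: v0 = 2 m/s, a = 3 m/s^2, t = 4 s
Using s = v0*t + (1/2)*a*t^2
s = 2*4 + (1/2)*3*4^2
s = 8 + (1/2)*48
s = 8 + 24
s = 32

32 m


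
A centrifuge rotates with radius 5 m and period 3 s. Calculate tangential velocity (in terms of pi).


Given: radius r = 5 m, period T = 3 s
Using v = 2*pi*r / T
v = 2*pi*5 / 3
v = 10*pi / 3
v = 10/3*pi m/s

10/3*pi m/s


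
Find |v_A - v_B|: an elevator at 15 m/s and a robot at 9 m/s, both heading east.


Given: v_A = 15 m/s east, v_B = 9 m/s east
Both move in the same direction; relative speed = |v_A - v_B|
|15 - 9| = |6|
= 6 m/s

6 m/s


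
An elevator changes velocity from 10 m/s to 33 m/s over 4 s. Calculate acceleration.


Given: initial velocity v0 = 10 m/s, final velocity v = 33 m/s, time t = 4 s
Using a = (v - v0) / t
a = (33 - 10) / 4
a = 23 / 4
a = 23/4 m/s^2

23/4 m/s^2


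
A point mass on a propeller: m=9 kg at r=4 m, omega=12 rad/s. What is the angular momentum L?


Given: m = 9 kg, r = 4 m, omega = 12 rad/s
For a point mass: I = m*r^2
I = 9*4^2 = 9*16 = 144
L = I*omega = 144*12
L = 1728 kg*m^2/s

1728 kg*m^2/s


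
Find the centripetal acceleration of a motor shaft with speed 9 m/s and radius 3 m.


Given: v = 9 m/s, r = 3 m
Using a_c = v^2 / r
a_c = 9^2 / 3
a_c = 81 / 3
a_c = 27 m/s^2

27 m/s^2


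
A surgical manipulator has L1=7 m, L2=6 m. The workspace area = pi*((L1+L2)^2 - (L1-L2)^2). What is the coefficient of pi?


Given: L1 = 7, L2 = 6
(L1+L2)^2 = (13)^2 = 169
(L1-L2)^2 = (1)^2 = 1
Difference = 169 - 1 = 168
This equals 4*L1*L2 = 4*7*6 = 168
Workspace area = 168*pi

168


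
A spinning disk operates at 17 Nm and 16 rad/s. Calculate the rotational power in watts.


Given: tau = 17 Nm, omega = 16 rad/s
Using P = tau * omega
P = 17 * 16
P = 272 W

272 W


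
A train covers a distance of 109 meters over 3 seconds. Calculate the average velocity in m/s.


Given: distance d = 109 m, time t = 3 s
Using v = d / t
v = 109 / 3
v = 109/3 m/s

109/3 m/s


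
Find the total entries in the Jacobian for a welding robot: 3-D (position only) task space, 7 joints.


Given: task space dimension = 3, joints = 7
Jacobian is a 3 x 7 matrix
Total entries = rows * columns
Total = 3 * 7
Total = 21

21


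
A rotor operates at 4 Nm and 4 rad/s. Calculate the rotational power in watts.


Given: tau = 4 Nm, omega = 4 rad/s
Using P = tau * omega
P = 4 * 4
P = 16 W

16 W


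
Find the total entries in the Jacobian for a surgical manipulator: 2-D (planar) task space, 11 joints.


Given: task space dimension = 2, joints = 11
Jacobian is a 2 x 11 matrix
Total entries = rows * columns
Total = 2 * 11
Total = 22

22


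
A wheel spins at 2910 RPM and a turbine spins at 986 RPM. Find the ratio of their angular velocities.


Given: RPM_A = 2910, RPM_B = 986
omega = 2*pi*RPM/60, so omega_A/omega_B = RPM_A / RPM_B
omega_A/omega_B = 2910 / 986
omega_A/omega_B = 1455/493

1455/493


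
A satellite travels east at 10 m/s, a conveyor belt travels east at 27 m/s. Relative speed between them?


Given: v_A = 10 m/s east, v_B = 27 m/s east
Both move in the same direction; relative speed = |v_A - v_B|
|10 - 27| = |-17|
= 17 m/s

17 m/s


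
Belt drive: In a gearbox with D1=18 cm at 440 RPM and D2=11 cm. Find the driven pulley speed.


Given: D1 = 18 cm, w1 = 440 RPM, D2 = 11 cm
Using D1*w1 = D2*w2
w2 = D1*w1 / D2
w2 = 18*440 / 11
w2 = 7920 / 11
w2 = 720 RPM

720 RPM


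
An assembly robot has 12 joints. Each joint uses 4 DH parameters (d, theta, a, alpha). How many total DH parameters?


Given: 12 joints, 4 DH parameters per joint (d, theta, a, alpha)
Total DH parameters = number_of_joints * 4
Total = 12 * 4
Total = 48

48


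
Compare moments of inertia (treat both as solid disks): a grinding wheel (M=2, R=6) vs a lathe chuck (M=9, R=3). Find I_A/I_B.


Given: M1=2 kg, R1=6 m, M2=9 kg, R2=3 m
For a disk: I = (1/2)*M*R^2, so I_A/I_B = (M1*R1^2)/(M2*R2^2)
M1*R1^2 = 2*36 = 72
M2*R2^2 = 9*9 = 81
I_A/I_B = 72/81 = 8/9

8/9


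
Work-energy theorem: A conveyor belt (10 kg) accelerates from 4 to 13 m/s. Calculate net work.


Given: m = 10 kg, v0 = 4 m/s, v = 13 m/s
Using W = (1/2)*m*(v^2 - v0^2)
v^2 = 13^2 = 169
v0^2 = 4^2 = 16
v^2 - v0^2 = 169 - 16 = 153
W = (1/2)*10*153 = 765 J

765 J


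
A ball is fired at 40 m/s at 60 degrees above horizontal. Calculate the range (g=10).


Given: v0 = 40 m/s, theta = 60 deg, g = 10 m/s^2
sin(2*60) = sin(120) = sqrt(3)/2
Using R = v0^2 * sin(2*theta) / g
R = 40^2 * (sqrt(3)/2) / 10
R = 1600 * sqrt(3) / 20
R = 80*sqrt(3) m

80*sqrt(3) m


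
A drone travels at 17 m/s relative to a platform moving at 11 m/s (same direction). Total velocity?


Given: object velocity = 17 m/s, platform velocity = 11 m/s (same direction)
Using classical velocity addition: v_total = v_object + v_platform
v_total = 17 + 11
v_total = 28 m/s

28 m/s


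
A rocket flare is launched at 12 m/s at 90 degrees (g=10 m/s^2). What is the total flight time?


Given: v0 = 12 m/s, theta = 90 deg, g = 10 m/s^2
sin(90) = 1
Using T = 2*v0*sin(theta) / g
T = 2*12*1 / 10
T = 24 / 10
T = 12/5 s

12/5 s


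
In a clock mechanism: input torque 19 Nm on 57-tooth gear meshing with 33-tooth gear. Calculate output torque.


Given: N1 = 57, N2 = 33, T1 = 19 Nm
Using T2/T1 = N2/N1
T2 = T1 * N2 / N1
T2 = 19 * 33 / 57
T2 = 627 / 57
T2 = 11 Nm

11 Nm


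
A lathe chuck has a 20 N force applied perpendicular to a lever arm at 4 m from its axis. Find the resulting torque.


Given: F = 20 N, r = 4 m, angle = 90 deg (perpendicular)
Using tau = F * r * sin(90)
sin(90) = 1
tau = 20 * 4 * 1
tau = 80 Nm

80 Nm


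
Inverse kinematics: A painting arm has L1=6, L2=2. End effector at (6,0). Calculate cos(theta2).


Given: L1 = 6, L2 = 2, target (x, y) = (6, 0)
Using cos(theta2) = (x^2 + y^2 - L1^2 - L2^2) / (2*L1*L2)
x^2 + y^2 = 6^2 + 0 = 36
L1^2 + L2^2 = 36 + 4 = 40
Numerator = 36 - 40 = -4
Denominator = 2*6*2 = 24
cos(theta2) = -4/24 = -1/6

-1/6


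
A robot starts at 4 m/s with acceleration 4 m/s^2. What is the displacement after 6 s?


Given: v0 = 4 m/s, a = 4 m/s^2, t = 6 s
Using s = v0*t + (1/2)*a*t^2
s = 4*6 + (1/2)*4*6^2
s = 24 + (1/2)*144
s = 24 + 72
s = 96

96 m


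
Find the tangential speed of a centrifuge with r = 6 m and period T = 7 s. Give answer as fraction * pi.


Given: radius r = 6 m, period T = 7 s
Using v = 2*pi*r / T
v = 2*pi*6 / 7
v = 12*pi / 7
v = 12/7*pi m/s

12/7*pi m/s


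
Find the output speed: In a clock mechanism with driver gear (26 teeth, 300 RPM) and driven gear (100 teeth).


Given: N1 = 26 teeth, w1 = 300 RPM, N2 = 100 teeth
Using N1*w1 = N2*w2
w2 = N1*w1 / N2
w2 = 26*300 / 100
w2 = 7800 / 100
w2 = 78 RPM

78 RPM


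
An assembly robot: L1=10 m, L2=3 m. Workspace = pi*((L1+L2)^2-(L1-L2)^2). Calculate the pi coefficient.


Given: L1 = 10, L2 = 3
(L1+L2)^2 = (13)^2 = 169
(L1-L2)^2 = (7)^2 = 49
Difference = 169 - 49 = 120
This equals 4*L1*L2 = 4*10*3 = 120
Workspace area = 120*pi

120


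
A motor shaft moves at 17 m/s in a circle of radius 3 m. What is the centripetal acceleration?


Given: v = 17 m/s, r = 3 m
Using a_c = v^2 / r
a_c = 17^2 / 3
a_c = 289 / 3
a_c = 289/3 m/s^2

289/3 m/s^2


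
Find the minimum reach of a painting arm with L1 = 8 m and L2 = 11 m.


Given: L1 = 8 m, L2 = 11 m
For a 2-link planar arm, min reach = |L1 - L2| (second link folded back)
Min reach = |8 - 11|
Min reach = 3 m

3 m


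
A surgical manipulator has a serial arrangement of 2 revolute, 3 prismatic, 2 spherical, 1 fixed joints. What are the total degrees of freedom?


Given: serial robot with 2 revolute, 3 prismatic, 2 spherical, 1 fixed joints
DOF contribution per joint type: revolute=1, prismatic=1, spherical=3, fixed=0
DOF = 2*1 + 3*1 + 2*3 + 1*0
DOF = 11

11


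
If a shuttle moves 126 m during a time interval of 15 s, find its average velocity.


Given: distance d = 126 m, time t = 15 s
Using v = d / t
v = 126 / 15
v = 42/5 m/s

42/5 m/s


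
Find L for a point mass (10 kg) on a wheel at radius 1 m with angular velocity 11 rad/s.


Given: m = 10 kg, r = 1 m, omega = 11 rad/s
For a point mass: I = m*r^2
I = 10*1^2 = 10*1 = 10
L = I*omega = 10*11
L = 110 kg*m^2/s

110 kg*m^2/s


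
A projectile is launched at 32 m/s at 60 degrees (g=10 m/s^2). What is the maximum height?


Given: v0 = 32 m/s, theta = 60 deg, g = 10 m/s^2
sin^2(60) = 3/4
Using H = v0^2 * sin^2(theta) / (2*g)
H = 32^2 * 3/4 / (2*10)
H = 1024 * 3/4 / 20
H = 768 / 20
H = 192/5 m

192/5 m


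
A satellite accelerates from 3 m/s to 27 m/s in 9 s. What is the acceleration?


Given: initial velocity v0 = 3 m/s, final velocity v = 27 m/s, time t = 9 s
Using a = (v - v0) / t
a = (27 - 3) / 9
a = 24 / 9
a = 8/3 m/s^2

8/3 m/s^2


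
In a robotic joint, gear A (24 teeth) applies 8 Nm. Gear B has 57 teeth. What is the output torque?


Given: N1 = 24, N2 = 57, T1 = 8 Nm
Using T2/T1 = N2/N1
T2 = T1 * N2 / N1
T2 = 8 * 57 / 24
T2 = 456 / 24
T2 = 19 Nm

19 Nm


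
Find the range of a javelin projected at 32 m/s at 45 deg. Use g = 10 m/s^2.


Given: v0 = 32 m/s, theta = 45 deg, g = 10 m/s^2
sin(2*45) = sin(90) = 1
Using R = v0^2 * sin(2*theta) / g
R = 32^2 * 1 / 10
R = 1024 / 10
R = 512/5 m

512/5 m


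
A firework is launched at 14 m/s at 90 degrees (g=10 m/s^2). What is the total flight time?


Given: v0 = 14 m/s, theta = 90 deg, g = 10 m/s^2
sin(90) = 1
Using T = 2*v0*sin(theta) / g
T = 2*14*1 / 10
T = 28 / 10
T = 14/5 s

14/5 s


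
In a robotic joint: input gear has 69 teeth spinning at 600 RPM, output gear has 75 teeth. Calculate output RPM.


Given: N1 = 69 teeth, w1 = 600 RPM, N2 = 75 teeth
Using N1*w1 = N2*w2
w2 = N1*w1 / N2
w2 = 69*600 / 75
w2 = 41400 / 75
w2 = 552 RPM

552 RPM


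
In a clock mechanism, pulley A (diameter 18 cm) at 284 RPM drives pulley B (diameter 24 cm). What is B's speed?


Given: D1 = 18 cm, w1 = 284 RPM, D2 = 24 cm
Using D1*w1 = D2*w2
w2 = D1*w1 / D2
w2 = 18*284 / 24
w2 = 5112 / 24
w2 = 213 RPM

213 RPM


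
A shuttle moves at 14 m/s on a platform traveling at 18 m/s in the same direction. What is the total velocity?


Given: object velocity = 14 m/s, platform velocity = 18 m/s (same direction)
Using classical velocity addition: v_total = v_object + v_platform
v_total = 14 + 18
v_total = 32 m/s

32 m/s


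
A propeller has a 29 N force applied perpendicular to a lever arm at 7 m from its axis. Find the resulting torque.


Given: F = 29 N, r = 7 m, angle = 90 deg (perpendicular)
Using tau = F * r * sin(90)
sin(90) = 1
tau = 29 * 7 * 1
tau = 203 Nm

203 Nm


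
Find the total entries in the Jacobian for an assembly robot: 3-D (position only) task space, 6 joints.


Given: task space dimension = 3, joints = 6
Jacobian is a 3 x 6 matrix
Total entries = rows * columns
Total = 3 * 6
Total = 18

18


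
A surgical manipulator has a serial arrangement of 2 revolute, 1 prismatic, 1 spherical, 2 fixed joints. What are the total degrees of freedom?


Given: serial robot with 2 revolute, 1 prismatic, 1 spherical, 2 fixed joints
DOF contribution per joint type: revolute=1, prismatic=1, spherical=3, fixed=0
DOF = 2*1 + 1*1 + 1*3 + 2*0
DOF = 6

6


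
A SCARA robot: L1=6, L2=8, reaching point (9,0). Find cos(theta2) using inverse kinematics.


Given: L1 = 6, L2 = 8, target (x, y) = (9, 0)
Using cos(theta2) = (x^2 + y^2 - L1^2 - L2^2) / (2*L1*L2)
x^2 + y^2 = 9^2 + 0 = 81
L1^2 + L2^2 = 36 + 64 = 100
Numerator = 81 - 100 = -19
Denominator = 2*6*8 = 96
cos(theta2) = -19/96 = -19/96

-19/96


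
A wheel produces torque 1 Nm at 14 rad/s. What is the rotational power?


Given: tau = 1 Nm, omega = 14 rad/s
Using P = tau * omega
P = 1 * 14
P = 14 W

14 W


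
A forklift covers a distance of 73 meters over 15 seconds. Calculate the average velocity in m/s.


Given: distance d = 73 m, time t = 15 s
Using v = d / t
v = 73 / 15
v = 73/15 m/s

73/15 m/s


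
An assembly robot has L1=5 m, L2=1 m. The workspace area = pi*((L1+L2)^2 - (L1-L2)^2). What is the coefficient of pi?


Given: L1 = 5, L2 = 1
(L1+L2)^2 = (6)^2 = 36
(L1-L2)^2 = (4)^2 = 16
Difference = 36 - 16 = 20
This equals 4*L1*L2 = 4*5*1 = 20
Workspace area = 20*pi

20


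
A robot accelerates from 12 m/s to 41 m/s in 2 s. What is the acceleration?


Given: initial velocity v0 = 12 m/s, final velocity v = 41 m/s, time t = 2 s
Using a = (v - v0) / t
a = (41 - 12) / 2
a = 29 / 2
a = 29/2 m/s^2

29/2 m/s^2


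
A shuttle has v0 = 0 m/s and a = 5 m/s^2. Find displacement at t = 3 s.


Given: v0 = 0 m/s, a = 5 m/s^2, t = 3 s
Using s = v0*t + (1/2)*a*t^2
s = 0*3 + (1/2)*5*3^2
s = 0 + (1/2)*45
s = 0 + 45/2
s = 45/2

45/2 m


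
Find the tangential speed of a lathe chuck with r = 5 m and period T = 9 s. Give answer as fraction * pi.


Given: radius r = 5 m, period T = 9 s
Using v = 2*pi*r / T
v = 2*pi*5 / 9
v = 10*pi / 9
v = 10/9*pi m/s

10/9*pi m/s


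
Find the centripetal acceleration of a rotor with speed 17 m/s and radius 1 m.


Given: v = 17 m/s, r = 1 m
Using a_c = v^2 / r
a_c = 17^2 / 1
a_c = 289 / 1
a_c = 289 m/s^2

289 m/s^2


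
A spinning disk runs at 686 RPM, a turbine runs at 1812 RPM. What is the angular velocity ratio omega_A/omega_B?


Given: RPM_A = 686, RPM_B = 1812
omega = 2*pi*RPM/60, so omega_A/omega_B = RPM_A / RPM_B
omega_A/omega_B = 686 / 1812
omega_A/omega_B = 343/906

343/906


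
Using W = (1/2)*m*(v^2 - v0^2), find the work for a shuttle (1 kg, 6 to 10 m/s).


Given: m = 1 kg, v0 = 6 m/s, v = 10 m/s
Using W = (1/2)*m*(v^2 - v0^2)
v^2 = 10^2 = 100
v0^2 = 6^2 = 36
v^2 - v0^2 = 100 - 36 = 64
W = (1/2)*1*64 = 32 J

32 J


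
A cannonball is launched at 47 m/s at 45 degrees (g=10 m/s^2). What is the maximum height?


Given: v0 = 47 m/s, theta = 45 deg, g = 10 m/s^2
sin^2(45) = 1/2
Using H = v0^2 * sin^2(theta) / (2*g)
H = 47^2 * 1/2 / (2*10)
H = 2209 * 1/2 / 20
H = 2209/2 / 20
H = 2209/40 m

2209/40 m


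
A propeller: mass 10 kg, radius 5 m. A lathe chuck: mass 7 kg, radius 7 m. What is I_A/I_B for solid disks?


Given: M1=10 kg, R1=5 m, M2=7 kg, R2=7 m
For a disk: I = (1/2)*M*R^2, so I_A/I_B = (M1*R1^2)/(M2*R2^2)
M1*R1^2 = 10*25 = 250
M2*R2^2 = 7*49 = 343
I_A/I_B = 250/343 = 250/343

250/343


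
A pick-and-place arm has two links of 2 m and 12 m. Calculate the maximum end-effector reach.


Given: L1 = 2 m, L2 = 12 m
For a 2-link planar arm, max reach = L1 + L2 (fully extended)
Max reach = 2 + 12
Max reach = 14 m

14 m


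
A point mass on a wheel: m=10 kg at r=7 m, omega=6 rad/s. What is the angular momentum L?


Given: m = 10 kg, r = 7 m, omega = 6 rad/s
For a point mass: I = m*r^2
I = 10*7^2 = 10*49 = 490
L = I*omega = 490*6
L = 2940 kg*m^2/s

2940 kg*m^2/s


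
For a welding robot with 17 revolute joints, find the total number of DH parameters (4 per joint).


Given: 17 joints, 4 DH parameters per joint (d, theta, a, alpha)
Total DH parameters = number_of_joints * 4
Total = 17 * 4
Total = 68

68


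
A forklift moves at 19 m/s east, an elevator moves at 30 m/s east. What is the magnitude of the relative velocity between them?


Given: v_A = 19 m/s east, v_B = 30 m/s east
Both move in the same direction; relative speed = |v_A - v_B|
|19 - 30| = |-11|
= 11 m/s

11 m/s


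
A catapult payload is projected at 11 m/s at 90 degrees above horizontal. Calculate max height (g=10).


Given: v0 = 11 m/s, theta = 90 deg, g = 10 m/s^2
sin^2(90) = 1
Using H = v0^2 * sin^2(theta) / (2*g)
H = 11^2 * 1 / (2*10)
H = 121 * 1 / 20
H = 121 / 20
H = 121/20 m

121/20 m


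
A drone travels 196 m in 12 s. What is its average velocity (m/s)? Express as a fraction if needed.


Given: distance d = 196 m, time t = 12 s
Using v = d / t
v = 196 / 12
v = 49/3 m/s

49/3 m/s


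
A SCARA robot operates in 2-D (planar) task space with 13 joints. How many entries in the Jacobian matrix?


Given: task space dimension = 2, joints = 13
Jacobian is a 2 x 13 matrix
Total entries = rows * columns
Total = 2 * 13
Total = 26

26


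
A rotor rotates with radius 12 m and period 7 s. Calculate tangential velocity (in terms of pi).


Given: radius r = 12 m, period T = 7 s
Using v = 2*pi*r / T
v = 2*pi*12 / 7
v = 24*pi / 7
v = 24/7*pi m/s

24/7*pi m/s


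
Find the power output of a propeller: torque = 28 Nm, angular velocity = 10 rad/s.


Given: tau = 28 Nm, omega = 10 rad/s
Using P = tau * omega
P = 28 * 10
P = 280 W

280 W


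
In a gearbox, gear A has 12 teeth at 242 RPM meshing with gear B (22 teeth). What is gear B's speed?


Given: N1 = 12 teeth, w1 = 242 RPM, N2 = 22 teeth
Using N1*w1 = N2*w2
w2 = N1*w1 / N2
w2 = 12*242 / 22
w2 = 2904 / 22
w2 = 132 RPM

132 RPM


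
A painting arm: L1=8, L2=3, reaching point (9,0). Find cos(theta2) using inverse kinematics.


Given: L1 = 8, L2 = 3, target (x, y) = (9, 0)
Using cos(theta2) = (x^2 + y^2 - L1^2 - L2^2) / (2*L1*L2)
x^2 + y^2 = 9^2 + 0 = 81
L1^2 + L2^2 = 64 + 9 = 73
Numerator = 81 - 73 = 8
Denominator = 2*8*3 = 48
cos(theta2) = 8/48 = 1/6

1/6


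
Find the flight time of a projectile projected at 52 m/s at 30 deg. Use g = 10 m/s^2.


Given: v0 = 52 m/s, theta = 30 deg, g = 10 m/s^2
sin(30) = 1/2
Using T = 2*v0*sin(theta) / g
T = 2*52*1/2 / 10
T = 52 / 10
T = 26/5 s

26/5 s


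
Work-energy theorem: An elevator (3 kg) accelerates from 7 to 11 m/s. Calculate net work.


Given: m = 3 kg, v0 = 7 m/s, v = 11 m/s
Using W = (1/2)*m*(v^2 - v0^2)
v^2 = 11^2 = 121
v0^2 = 7^2 = 49
v^2 - v0^2 = 121 - 49 = 72
W = (1/2)*3*72 = 108 J

108 J


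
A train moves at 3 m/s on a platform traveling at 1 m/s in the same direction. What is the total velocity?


Given: object velocity = 3 m/s, platform velocity = 1 m/s (same direction)
Using classical velocity addition: v_total = v_object + v_platform
v_total = 3 + 1
v_total = 4 m/s

4 m/s


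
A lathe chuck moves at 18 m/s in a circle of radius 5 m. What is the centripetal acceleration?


Given: v = 18 m/s, r = 5 m
Using a_c = v^2 / r
a_c = 18^2 / 5
a_c = 324 / 5
a_c = 324/5 m/s^2

324/5 m/s^2


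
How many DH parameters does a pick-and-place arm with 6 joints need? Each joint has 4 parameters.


Given: 6 joints, 4 DH parameters per joint (d, theta, a, alpha)
Total DH parameters = number_of_joints * 4
Total = 6 * 4
Total = 24

24


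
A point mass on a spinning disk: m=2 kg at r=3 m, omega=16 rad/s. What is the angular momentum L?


Given: m = 2 kg, r = 3 m, omega = 16 rad/s
For a point mass: I = m*r^2
I = 2*3^2 = 2*9 = 18
L = I*omega = 18*16
L = 288 kg*m^2/s

288 kg*m^2/s


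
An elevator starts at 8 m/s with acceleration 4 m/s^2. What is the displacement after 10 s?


Given: v0 = 8 m/s, a = 4 m/s^2, t = 10 s
Using s = v0*t + (1/2)*a*t^2
s = 8*10 + (1/2)*4*10^2
s = 80 + (1/2)*400
s = 80 + 200
s = 280

280 m


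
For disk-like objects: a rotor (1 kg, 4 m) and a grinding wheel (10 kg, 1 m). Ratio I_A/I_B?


Given: M1=1 kg, R1=4 m, M2=10 kg, R2=1 m
For a disk: I = (1/2)*M*R^2, so I_A/I_B = (M1*R1^2)/(M2*R2^2)
M1*R1^2 = 1*16 = 16
M2*R2^2 = 10*1 = 10
I_A/I_B = 16/10 = 8/5

8/5


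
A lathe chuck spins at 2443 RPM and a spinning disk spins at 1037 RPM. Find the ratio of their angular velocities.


Given: RPM_A = 2443, RPM_B = 1037
omega = 2*pi*RPM/60, so omega_A/omega_B = RPM_A / RPM_B
omega_A/omega_B = 2443 / 1037
omega_A/omega_B = 2443/1037

2443/1037


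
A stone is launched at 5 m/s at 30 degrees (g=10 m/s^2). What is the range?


Given: v0 = 5 m/s, theta = 30 deg, g = 10 m/s^2
sin(2*30) = sin(60) = sqrt(3)/2
Using R = v0^2 * sin(2*theta) / g
R = 5^2 * (sqrt(3)/2) / 10
R = 25 * sqrt(3) / 20
R = 5/4*sqrt(3) m

5/4*sqrt(3) m


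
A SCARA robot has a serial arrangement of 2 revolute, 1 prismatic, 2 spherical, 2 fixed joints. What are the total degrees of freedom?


Given: serial robot with 2 revolute, 1 prismatic, 2 spherical, 2 fixed joints
DOF contribution per joint type: revolute=1, prismatic=1, spherical=3, fixed=0
DOF = 2*1 + 1*1 + 2*3 + 2*0
DOF = 9

9


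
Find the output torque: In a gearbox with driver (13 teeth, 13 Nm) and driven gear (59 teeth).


Given: N1 = 13, N2 = 59, T1 = 13 Nm
Using T2/T1 = N2/N1
T2 = T1 * N2 / N1
T2 = 13 * 59 / 13
T2 = 767 / 13
T2 = 59 Nm

59 Nm


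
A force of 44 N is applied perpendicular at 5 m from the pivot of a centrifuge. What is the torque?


Given: F = 44 N, r = 5 m, angle = 90 deg (perpendicular)
Using tau = F * r * sin(90)
sin(90) = 1
tau = 44 * 5 * 1
tau = 220 Nm

220 Nm


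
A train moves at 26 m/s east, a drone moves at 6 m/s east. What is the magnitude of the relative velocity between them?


Given: v_A = 26 m/s east, v_B = 6 m/s east
Both move in the same direction; relative speed = |v_A - v_B|
|26 - 6| = |20|
= 20 m/s

20 m/s


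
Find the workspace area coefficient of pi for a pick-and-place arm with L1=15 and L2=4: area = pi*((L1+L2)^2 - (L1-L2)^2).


Given: L1 = 15, L2 = 4
(L1+L2)^2 = (19)^2 = 361
(L1-L2)^2 = (11)^2 = 121
Difference = 361 - 121 = 240
This equals 4*L1*L2 = 4*15*4 = 240
Workspace area = 240*pi

240


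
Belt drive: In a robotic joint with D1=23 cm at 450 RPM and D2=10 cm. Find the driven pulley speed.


Given: D1 = 23 cm, w1 = 450 RPM, D2 = 10 cm
Using D1*w1 = D2*w2
w2 = D1*w1 / D2
w2 = 23*450 / 10
w2 = 10350 / 10
w2 = 1035 RPM

1035 RPM


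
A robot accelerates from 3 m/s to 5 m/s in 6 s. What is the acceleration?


Given: initial velocity v0 = 3 m/s, final velocity v = 5 m/s, time t = 6 s
Using a = (v - v0) / t
a = (5 - 3) / 6
a = 2 / 6
a = 1/3 m/s^2

1/3 m/s^2


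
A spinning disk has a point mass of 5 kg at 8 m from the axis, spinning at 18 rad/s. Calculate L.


Given: m = 5 kg, r = 8 m, omega = 18 rad/s
For a point mass: I = m*r^2
I = 5*8^2 = 5*64 = 320
L = I*omega = 320*18
L = 5760 kg*m^2/s

5760 kg*m^2/s


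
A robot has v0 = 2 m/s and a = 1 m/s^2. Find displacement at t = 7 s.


Given: v0 = 2 m/s, a = 1 m/s^2, t = 7 s
Using s = v0*t + (1/2)*a*t^2
s = 2*7 + (1/2)*1*7^2
s = 14 + (1/2)*49
s = 14 + 49/2
s = 77/2

77/2 m


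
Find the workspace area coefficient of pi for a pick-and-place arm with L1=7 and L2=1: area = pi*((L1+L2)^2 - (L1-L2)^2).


Given: L1 = 7, L2 = 1
(L1+L2)^2 = (8)^2 = 64
(L1-L2)^2 = (6)^2 = 36
Difference = 64 - 36 = 28
This equals 4*L1*L2 = 4*7*1 = 28
Workspace area = 28*pi

28
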